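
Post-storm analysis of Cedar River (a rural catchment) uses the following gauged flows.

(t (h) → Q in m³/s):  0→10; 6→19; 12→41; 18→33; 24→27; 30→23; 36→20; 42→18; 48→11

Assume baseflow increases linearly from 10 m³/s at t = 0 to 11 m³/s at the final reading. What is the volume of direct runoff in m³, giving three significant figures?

Direct-runoff ordinates (Q − Q_b): 0.00, 8.88, 30.75, 22.62, 16.50, 12.38, 9.25, 7.12, 0.00 m³/s.
ΣQ_DR = 107.5 m³/s.
With Δt = 6 h = 21600 s, V = ΣQ_DR · Δt = 107.5 × 21600 = 2.32 × 10^6 m³.

V ≈ 2.32 × 10^6 m³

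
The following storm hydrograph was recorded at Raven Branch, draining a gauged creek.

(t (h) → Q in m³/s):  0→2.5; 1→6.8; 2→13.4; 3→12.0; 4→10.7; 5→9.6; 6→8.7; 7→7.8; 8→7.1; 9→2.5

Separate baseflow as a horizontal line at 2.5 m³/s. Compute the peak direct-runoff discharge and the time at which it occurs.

Subtracting baseflow gives direct-runoff ordinates: 0.0, 4.3, 10.9, 9.5, 8.2, 7.1, 6.2, 5.3, 4.6, 0.0 m³/s.
The maximum is 10.9 m³/s, occurring at the reading for t = 2 h.

Q_p = 10.9 m³/s at t = 2 h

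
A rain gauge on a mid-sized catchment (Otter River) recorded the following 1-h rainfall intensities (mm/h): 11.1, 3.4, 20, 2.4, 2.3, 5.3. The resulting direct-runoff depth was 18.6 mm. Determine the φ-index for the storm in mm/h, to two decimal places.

φ ≈ 6.25 mm/h

Only the 2 blocks with intensity above φ contribute runoff: 11.1, 20 mm/h.
Σ(I−φ)·Δt = d  ⇒  (11.1+20 − 2φ)·1 = 18.6
φ = (31.10 − 18.6/1) / 2 = 6.25 mm/h.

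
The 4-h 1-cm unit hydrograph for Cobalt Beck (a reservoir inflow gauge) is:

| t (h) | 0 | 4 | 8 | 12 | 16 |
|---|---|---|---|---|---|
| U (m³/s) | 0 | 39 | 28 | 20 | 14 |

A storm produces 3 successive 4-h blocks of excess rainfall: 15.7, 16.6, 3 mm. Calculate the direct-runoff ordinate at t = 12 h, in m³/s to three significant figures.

Q ≈ 89.6 m³/s

By discrete convolution, Q_j = Σ (P_i / 10 mm) · U_{j−i}.
At t = 12 h (j=3): Q = (15.7/10)·20 + (16.6/10)·28 + (3/10)·39 = 89.6 m³/s.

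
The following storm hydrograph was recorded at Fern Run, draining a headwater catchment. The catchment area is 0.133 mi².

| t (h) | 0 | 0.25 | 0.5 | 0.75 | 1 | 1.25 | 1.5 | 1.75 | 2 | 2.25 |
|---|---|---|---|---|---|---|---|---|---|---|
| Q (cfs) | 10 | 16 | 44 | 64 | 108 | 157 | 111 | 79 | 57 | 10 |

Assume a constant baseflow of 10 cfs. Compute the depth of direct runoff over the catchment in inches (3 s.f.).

d ≈ 1.62 in

Direct runoff: 0.0, 6.0, 34.0, 54.0, 98.0, 147.0, 101.0, 69.0, 47.0, 0.0 cfs; ΣQ_DR = 556.0 cfs.
V = ΣQ_DR · Δt = 556.0 × 900 s = 5.004 × 10^5 ft³.
Over A = 0.133 mi², depth = V / A = 1.62 in.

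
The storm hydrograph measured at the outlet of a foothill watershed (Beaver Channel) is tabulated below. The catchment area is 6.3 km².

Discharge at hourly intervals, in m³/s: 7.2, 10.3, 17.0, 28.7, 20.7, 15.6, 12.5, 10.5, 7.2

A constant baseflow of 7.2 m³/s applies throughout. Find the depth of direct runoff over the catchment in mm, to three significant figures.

Direct runoff: 0.0, 3.1, 9.8, 21.5, 13.5, 8.4, 5.3, 3.3, 0.0 m³/s; ΣQ_DR = 64.90 m³/s.
V = ΣQ_DR · Δt = 64.90 × 3600 s = 2.336 × 10^5 m³.
Over A = 6.3 km², depth = V / A = 37.1 mm.

d ≈ 37.1 mm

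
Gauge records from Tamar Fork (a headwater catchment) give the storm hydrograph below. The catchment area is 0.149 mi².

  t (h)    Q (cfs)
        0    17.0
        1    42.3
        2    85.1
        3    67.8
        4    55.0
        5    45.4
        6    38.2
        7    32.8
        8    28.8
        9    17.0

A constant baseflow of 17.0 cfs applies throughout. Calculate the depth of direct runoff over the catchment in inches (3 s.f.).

d ≈ 2.70 in

Direct runoff: 0.0, 25.3, 68.1, 50.8, 38.0, 28.4, 21.2, 15.8, 11.8, 0.0 cfs; ΣQ_DR = 259.4 cfs.
V = ΣQ_DR · Δt = 259.4 × 3600 s = 9.338 × 10^5 ft³.
Over A = 0.149 mi², depth = V / A = 2.70 in.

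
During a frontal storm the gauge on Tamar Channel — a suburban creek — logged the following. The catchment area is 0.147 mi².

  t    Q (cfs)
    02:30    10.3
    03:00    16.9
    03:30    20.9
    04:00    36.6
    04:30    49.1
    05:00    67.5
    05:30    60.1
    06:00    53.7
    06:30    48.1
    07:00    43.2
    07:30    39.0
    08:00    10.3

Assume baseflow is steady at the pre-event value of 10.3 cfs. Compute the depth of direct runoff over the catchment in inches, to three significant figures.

Direct runoff: 0.0, 6.6, 10.6, 26.3, 38.8, 57.2, 49.8, 43.4, 37.8, 32.9, 28.7, 0.0 cfs; ΣQ_DR = 332.1 cfs.
V = ΣQ_DR · Δt = 332.1 × 1800 s = 5.978 × 10^5 ft³.
Over A = 0.147 mi², depth = V / A = 1.75 in.

d ≈ 1.75 in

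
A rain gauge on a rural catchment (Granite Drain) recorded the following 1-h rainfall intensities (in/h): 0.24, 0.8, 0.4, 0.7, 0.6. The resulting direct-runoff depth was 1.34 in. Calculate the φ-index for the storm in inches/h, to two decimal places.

φ ≈ 0.29 in/h

Only the 4 blocks with intensity above φ contribute runoff: 0.8, 0.4, 0.7, 0.6 in/h.
Σ(I−φ)·Δt = d  ⇒  (0.8+0.4+0.7+0.6 − 4φ)·1 = 1.34
φ = (2.500 − 1.34/1) / 4 = 0.29 in/h.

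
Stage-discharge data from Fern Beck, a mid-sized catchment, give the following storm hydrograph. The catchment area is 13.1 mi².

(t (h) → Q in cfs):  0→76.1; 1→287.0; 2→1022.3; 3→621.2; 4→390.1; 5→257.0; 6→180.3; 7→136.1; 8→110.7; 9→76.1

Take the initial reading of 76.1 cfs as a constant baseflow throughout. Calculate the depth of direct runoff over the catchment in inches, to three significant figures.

Direct runoff: 0.0, 210.9, 946.2, 545.1, 314.0, 180.9, 104.2, 60.0, 34.6, 0.0 cfs; ΣQ_DR = 2396 cfs.
V = ΣQ_DR · Δt = 2396 × 3600 s = 8.625 × 10^6 ft³.
Over A = 13.1 mi², depth = V / A = 0.283 in.

d ≈ 0.283 in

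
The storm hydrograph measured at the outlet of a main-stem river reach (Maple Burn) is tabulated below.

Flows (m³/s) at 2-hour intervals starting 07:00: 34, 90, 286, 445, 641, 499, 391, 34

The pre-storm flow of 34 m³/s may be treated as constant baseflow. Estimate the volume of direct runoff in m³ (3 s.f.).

Direct-runoff ordinates (Q − Q_b): 0.0, 56.0, 252.0, 411.0, 607.0, 465.0, 357.0, 0.0 m³/s.
ΣQ_DR = 2148 m³/s.
With Δt = 2 h = 7200 s, V = ΣQ_DR · Δt = 2148 × 7200 = 1.55 × 10^7 m³.

V ≈ 1.55 × 10^7 m³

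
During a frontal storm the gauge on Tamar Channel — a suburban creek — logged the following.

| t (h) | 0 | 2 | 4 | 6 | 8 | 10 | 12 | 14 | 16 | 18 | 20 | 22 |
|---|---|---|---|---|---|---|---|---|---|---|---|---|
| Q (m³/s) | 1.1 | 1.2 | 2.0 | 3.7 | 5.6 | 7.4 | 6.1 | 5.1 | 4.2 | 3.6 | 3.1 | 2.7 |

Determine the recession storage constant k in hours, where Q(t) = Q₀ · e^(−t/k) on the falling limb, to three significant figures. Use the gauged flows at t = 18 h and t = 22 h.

On the falling limb, Q drops from 3.6 to 2.7 m³/s between t = 18 h and t = 22 h (Δt = 4 h).
k = −Δt / ln(Q₂/Q₁) = −4 / ln(2.7/3.6) = 13.9 h.

k ≈ 13.9 h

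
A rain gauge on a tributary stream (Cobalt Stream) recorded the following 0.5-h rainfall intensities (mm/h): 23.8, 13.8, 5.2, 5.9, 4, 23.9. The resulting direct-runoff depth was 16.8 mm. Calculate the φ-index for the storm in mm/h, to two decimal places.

φ ≈ 9.30 mm/h

Only the 3 blocks with intensity above φ contribute runoff: 23.8, 13.8, 23.9 mm/h.
Σ(I−φ)·Δt = d  ⇒  (23.8+13.8+23.9 − 3φ)·0.5 = 16.8
φ = (61.50 − 16.8/0.5) / 3 = 9.30 mm/h.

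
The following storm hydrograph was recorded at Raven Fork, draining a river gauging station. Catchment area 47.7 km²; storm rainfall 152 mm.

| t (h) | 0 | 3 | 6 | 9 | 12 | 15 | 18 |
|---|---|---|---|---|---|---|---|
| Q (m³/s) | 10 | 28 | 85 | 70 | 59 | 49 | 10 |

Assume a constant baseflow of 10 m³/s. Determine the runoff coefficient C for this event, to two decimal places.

C ≈ 0.36

ΣQ_DR = 241.0 m³/s; V = ΣQ_DR·Δt = 2.603 × 10^6 m³.
Runoff depth d = V / A = 54.57 mm.
C = d / P = 54.57 / 152 = 0.36.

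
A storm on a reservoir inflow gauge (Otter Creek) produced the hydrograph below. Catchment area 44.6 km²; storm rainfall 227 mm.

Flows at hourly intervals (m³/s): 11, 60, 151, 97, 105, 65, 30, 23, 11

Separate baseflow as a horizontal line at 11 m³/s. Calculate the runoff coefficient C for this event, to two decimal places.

C ≈ 0.16

ΣQ_DR = 454.0 m³/s; V = ΣQ_DR·Δt = 1.634 × 10^6 m³.
Runoff depth d = V / A = 36.65 mm.
C = d / P = 36.65 / 227 = 0.16.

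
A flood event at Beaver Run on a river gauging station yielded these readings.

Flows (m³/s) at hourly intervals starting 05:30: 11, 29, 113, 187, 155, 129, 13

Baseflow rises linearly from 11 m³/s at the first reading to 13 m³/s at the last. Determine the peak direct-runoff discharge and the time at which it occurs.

Subtracting baseflow gives direct-runoff ordinates: 0.00, 17.67, 101.33, 175.00, 142.67, 116.33, 0.00 m³/s.
The maximum is 175.00 m³/s, occurring at the reading for t = 08:30.

Q_p = 175.00 m³/s at t = 08:30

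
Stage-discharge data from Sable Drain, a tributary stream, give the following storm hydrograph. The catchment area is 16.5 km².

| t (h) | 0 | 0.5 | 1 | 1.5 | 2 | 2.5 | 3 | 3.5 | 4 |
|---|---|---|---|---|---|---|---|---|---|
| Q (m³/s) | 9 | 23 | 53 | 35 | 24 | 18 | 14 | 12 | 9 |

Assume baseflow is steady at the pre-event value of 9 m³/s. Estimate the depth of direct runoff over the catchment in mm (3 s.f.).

Direct runoff: 0.0, 14.0, 44.0, 26.0, 15.0, 9.0, 5.0, 3.0, 0.0 m³/s; ΣQ_DR = 116.0 m³/s.
V = ΣQ_DR · Δt = 116.0 × 1800 s = 2.088 × 10^5 m³.
Over A = 16.5 km², depth = V / A = 12.7 mm.

d ≈ 12.7 mm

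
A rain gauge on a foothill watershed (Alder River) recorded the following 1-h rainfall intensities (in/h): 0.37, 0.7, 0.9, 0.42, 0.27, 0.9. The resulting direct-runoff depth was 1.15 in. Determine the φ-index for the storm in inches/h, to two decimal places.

Only the 3 blocks with intensity above φ contribute runoff: 0.7, 0.9, 0.9 in/h.
Σ(I−φ)·Δt = d  ⇒  (0.7+0.9+0.9 − 3φ)·1 = 1.15
φ = (2.500 − 1.15/1) / 3 = 0.45 in/h.

φ ≈ 0.45 in/h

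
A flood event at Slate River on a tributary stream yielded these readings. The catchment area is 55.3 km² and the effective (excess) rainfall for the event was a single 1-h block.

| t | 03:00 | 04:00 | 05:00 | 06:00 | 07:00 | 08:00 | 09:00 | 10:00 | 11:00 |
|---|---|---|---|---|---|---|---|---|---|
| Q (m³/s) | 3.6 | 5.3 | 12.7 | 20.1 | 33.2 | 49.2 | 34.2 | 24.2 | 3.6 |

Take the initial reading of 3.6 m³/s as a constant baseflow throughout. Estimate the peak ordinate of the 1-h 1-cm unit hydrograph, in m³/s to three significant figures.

U_p ≈ 45.6 m³/s

Direct runoff: 0.0, 1.7, 9.1, 16.5, 29.6, 45.6, 30.6, 20.6, 0.0 m³/s; ΣQ_DR = 153.7 m³/s, peak = 45.6 m³/s.
Runoff depth d = ΣQ_DR·Δt / A = 153.7 × 3600 / (55.3 km²) = 10.01 mm.
The 1-cm UH is the DRH scaled by (10 mm)/d, so U_p = 45.6 × 10/10.01 = 45.6 m³/s.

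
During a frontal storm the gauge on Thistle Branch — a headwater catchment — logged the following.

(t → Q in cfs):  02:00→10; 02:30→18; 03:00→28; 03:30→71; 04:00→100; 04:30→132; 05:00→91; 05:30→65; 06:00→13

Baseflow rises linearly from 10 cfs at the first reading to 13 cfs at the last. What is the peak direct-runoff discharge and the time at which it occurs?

Subtracting baseflow gives direct-runoff ordinates: 0.00, 7.62, 17.25, 59.88, 88.50, 120.12, 78.75, 52.38, 0.00 cfs.
The maximum is 120.12 cfs, occurring at the reading for t = 04:30.

Q_p = 120.12 cfs at t = 04:30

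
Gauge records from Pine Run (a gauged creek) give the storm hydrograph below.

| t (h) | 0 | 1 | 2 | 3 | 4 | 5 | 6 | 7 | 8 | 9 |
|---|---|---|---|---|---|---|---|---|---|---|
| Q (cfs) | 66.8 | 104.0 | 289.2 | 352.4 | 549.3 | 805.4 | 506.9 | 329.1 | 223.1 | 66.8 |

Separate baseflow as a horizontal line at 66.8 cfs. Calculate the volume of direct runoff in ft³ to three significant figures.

Direct-runoff ordinates (Q − Q_b): 0.0, 37.2, 222.4, 285.6, 482.5, 738.6, 440.1, 262.3, 156.3, 0.0 cfs.
ΣQ_DR = 2625 cfs.
With Δt = 1 h = 3600 s, V = ΣQ_DR · Δt = 2625 × 3600 = 9.45 × 10^6 ft³.

V ≈ 9.45 × 10^6 ft³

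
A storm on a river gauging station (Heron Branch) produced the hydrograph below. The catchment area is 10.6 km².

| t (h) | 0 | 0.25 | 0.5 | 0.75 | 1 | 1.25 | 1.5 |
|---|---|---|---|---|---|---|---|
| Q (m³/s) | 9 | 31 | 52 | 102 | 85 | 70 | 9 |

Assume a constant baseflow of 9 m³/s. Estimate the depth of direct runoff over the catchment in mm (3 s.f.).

Direct runoff: 0.0, 22.0, 43.0, 93.0, 76.0, 61.0, 0.0 m³/s; ΣQ_DR = 295.0 m³/s.
V = ΣQ_DR · Δt = 295.0 × 900 s = 2.655 × 10^5 m³.
Over A = 10.6 km², depth = V / A = 25.0 mm.

d ≈ 25.0 mm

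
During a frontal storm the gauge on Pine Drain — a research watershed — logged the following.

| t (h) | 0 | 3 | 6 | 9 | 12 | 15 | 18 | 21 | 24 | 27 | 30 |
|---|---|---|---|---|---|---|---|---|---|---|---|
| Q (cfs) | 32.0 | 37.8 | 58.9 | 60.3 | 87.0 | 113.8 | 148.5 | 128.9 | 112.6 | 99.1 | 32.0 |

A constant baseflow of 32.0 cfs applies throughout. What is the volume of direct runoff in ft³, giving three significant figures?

Direct-runoff ordinates (Q − Q_b): 0.0, 5.8, 26.9, 28.3, 55.0, 81.8, 116.5, 96.9, 80.6, 67.1, 0.0 cfs.
ΣQ_DR = 558.9 cfs.
With Δt = 3 h = 10800 s, V = ΣQ_DR · Δt = 558.9 × 10800 = 6.04 × 10^6 ft³.

V ≈ 6.04 × 10^6 ft³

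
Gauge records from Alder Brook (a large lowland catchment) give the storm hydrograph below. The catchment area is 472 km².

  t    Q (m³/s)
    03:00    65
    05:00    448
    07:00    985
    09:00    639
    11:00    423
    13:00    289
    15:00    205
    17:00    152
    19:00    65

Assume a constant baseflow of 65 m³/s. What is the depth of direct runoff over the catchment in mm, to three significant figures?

Direct runoff: 0.0, 383.0, 920.0, 574.0, 358.0, 224.0, 140.0, 87.0, 0.0 m³/s; ΣQ_DR = 2686 m³/s.
V = ΣQ_DR · Δt = 2686 × 7200 s = 1.934 × 10^7 m³.
Over A = 472 km², depth = V / A = 41.0 mm.

d ≈ 41.0 mm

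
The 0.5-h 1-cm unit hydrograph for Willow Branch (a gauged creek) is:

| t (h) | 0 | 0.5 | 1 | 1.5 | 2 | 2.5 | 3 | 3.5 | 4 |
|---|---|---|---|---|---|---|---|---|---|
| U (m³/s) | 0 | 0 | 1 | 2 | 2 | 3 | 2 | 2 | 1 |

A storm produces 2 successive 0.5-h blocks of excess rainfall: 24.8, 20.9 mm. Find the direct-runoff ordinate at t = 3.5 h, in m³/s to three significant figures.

Q ≈ 9.14 m³/s

By discrete convolution, Q_j = Σ (P_i / 10 mm) · U_{j−i}.
At t = 3.5 h (j=7): Q = (24.8/10)·2 + (20.9/10)·2 = 9.14 m³/s.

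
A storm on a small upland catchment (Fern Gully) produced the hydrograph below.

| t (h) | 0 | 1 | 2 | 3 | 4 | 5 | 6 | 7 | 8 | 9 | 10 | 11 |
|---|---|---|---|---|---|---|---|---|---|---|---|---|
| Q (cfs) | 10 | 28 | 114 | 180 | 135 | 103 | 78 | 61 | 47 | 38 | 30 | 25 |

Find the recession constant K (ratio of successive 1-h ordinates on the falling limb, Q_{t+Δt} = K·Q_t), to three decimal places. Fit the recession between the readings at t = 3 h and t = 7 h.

Using the recession-limb readings at t = 3 h and t = 7 h: Q falls from 180 to 61 cfs over 4 intervals.
K = (Q₂/Q₁)^(1/4) = (61/180)^(1/4) = 0.763.

K ≈ 0.763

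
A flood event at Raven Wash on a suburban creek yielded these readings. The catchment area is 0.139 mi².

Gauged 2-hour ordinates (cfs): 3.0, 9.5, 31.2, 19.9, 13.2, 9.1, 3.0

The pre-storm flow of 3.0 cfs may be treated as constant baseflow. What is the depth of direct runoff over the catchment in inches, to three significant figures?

Direct runoff: 0.0, 6.5, 28.2, 16.9, 10.2, 6.1, 0.0 cfs; ΣQ_DR = 67.90 cfs.
V = ΣQ_DR · Δt = 67.90 × 7200 s = 4.889 × 10^5 ft³.
Over A = 0.139 mi², depth = V / A = 1.51 in.

d ≈ 1.51 in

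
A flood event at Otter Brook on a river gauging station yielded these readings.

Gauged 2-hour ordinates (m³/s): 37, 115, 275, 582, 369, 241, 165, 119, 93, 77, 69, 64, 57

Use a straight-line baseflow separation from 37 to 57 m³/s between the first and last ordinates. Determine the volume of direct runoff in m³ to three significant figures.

V ≈ 1.19 × 10^7 m³

Direct-runoff ordinates (Q − Q_b): 0.00, 76.33, 234.67, 540.00, 325.33, 195.67, 118.00, 70.33, 42.67, 25.00, 15.33, 8.67, 0.00 m³/s.
ΣQ_DR = 1652 m³/s.
With Δt = 2 h = 7200 s, V = ΣQ_DR · Δt = 1652 × 7200 = 1.19 × 10^7 m³.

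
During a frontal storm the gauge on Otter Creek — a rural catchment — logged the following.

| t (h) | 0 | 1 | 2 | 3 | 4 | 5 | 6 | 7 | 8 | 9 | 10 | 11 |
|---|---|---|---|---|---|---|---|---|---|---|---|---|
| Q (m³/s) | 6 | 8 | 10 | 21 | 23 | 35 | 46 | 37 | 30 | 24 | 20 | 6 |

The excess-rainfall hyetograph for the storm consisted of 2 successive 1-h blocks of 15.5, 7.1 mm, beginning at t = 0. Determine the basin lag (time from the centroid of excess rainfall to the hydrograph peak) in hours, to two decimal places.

Centroid of excess rainfall: t_c = Σ P_i·t̄_i / ΣP_i = 0.8142 h (block centres at 0.5, 1.5 h).
Hydrograph peak occurs at t = 6 h, so basin lag t_L = 6 − 0.8142 = 5.19 h.

t_L ≈ 5.19 h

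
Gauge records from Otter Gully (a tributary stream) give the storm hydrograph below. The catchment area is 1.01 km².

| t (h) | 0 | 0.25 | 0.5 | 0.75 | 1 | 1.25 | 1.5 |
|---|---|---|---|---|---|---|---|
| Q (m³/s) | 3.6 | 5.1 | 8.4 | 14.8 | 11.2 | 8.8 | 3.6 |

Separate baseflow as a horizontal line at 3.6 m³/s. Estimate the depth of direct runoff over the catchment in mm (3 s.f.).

Direct runoff: 0.0, 1.5, 4.8, 11.2, 7.6, 5.2, 0.0 m³/s; ΣQ_DR = 30.30 m³/s.
V = ΣQ_DR · Δt = 30.30 × 900 s = 27270 m³.
Over A = 1.01 km², depth = V / A = 27.0 mm.

d ≈ 27.0 mm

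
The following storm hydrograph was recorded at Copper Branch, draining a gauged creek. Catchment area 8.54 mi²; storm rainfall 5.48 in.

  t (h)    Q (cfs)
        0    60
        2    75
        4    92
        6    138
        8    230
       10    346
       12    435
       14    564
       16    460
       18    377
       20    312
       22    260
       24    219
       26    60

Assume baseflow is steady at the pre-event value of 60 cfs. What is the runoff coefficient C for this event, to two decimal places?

ΣQ_DR = 2788 cfs; V = ΣQ_DR·Δt = 2.007 × 10^7 ft³.
Runoff depth d = V / A = 1.012 in.
C = d / P = 1.012 / 5.48 = 0.18.

C ≈ 0.18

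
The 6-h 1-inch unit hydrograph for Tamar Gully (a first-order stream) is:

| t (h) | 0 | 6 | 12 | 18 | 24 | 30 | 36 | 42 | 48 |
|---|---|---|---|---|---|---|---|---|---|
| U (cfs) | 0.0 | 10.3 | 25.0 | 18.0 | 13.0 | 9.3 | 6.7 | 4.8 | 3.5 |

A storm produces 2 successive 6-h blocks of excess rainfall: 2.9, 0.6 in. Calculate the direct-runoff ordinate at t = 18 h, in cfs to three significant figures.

Q ≈ 67.2 cfs

By discrete convolution, Q_j = Σ (P_i / 1 in) · U_{j−i}.
At t = 18 h (j=3): Q = (2.9/1)·18.0 + (0.6/1)·25.0 = 67.2 cfs.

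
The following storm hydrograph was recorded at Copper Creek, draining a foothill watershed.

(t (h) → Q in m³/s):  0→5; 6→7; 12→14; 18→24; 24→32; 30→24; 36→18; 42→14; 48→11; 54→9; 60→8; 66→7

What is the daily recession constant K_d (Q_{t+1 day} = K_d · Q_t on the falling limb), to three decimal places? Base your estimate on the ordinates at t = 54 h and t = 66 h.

K_d ≈ 0.605

Between t = 54 h and t = 66 h the flow falls from 9 to 7 m³/s over 2×6 h = 12 h.
Per-interval ratio K = (7/9)^(1/2) = 0.8819; K_d = K^(24/6) = 0.605.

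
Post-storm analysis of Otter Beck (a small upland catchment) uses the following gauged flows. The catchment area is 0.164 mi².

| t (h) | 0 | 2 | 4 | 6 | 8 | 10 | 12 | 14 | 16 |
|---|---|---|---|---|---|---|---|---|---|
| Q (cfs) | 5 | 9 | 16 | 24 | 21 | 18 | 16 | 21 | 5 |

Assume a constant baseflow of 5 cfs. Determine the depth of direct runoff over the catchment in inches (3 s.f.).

d ≈ 1.70 in

Direct runoff: 0.0, 4.0, 11.0, 19.0, 16.0, 13.0, 11.0, 16.0, 0.0 cfs; ΣQ_DR = 90.00 cfs.
V = ΣQ_DR · Δt = 90.00 × 7200 s = 6.480 × 10^5 ft³.
Over A = 0.164 mi², depth = V / A = 1.70 in.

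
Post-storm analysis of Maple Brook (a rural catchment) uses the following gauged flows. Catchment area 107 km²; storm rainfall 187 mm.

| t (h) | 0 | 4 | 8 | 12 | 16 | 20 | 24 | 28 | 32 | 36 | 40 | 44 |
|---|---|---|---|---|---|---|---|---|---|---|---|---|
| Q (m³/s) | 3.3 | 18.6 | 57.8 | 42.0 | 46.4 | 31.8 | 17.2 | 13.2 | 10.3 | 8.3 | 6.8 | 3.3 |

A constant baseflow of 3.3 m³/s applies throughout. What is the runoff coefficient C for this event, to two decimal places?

ΣQ_DR = 219.4 m³/s; V = ΣQ_DR·Δt = 3.159 × 10^6 m³.
Runoff depth d = V / A = 29.53 mm.
C = d / P = 29.53 / 187 = 0.16.

C ≈ 0.16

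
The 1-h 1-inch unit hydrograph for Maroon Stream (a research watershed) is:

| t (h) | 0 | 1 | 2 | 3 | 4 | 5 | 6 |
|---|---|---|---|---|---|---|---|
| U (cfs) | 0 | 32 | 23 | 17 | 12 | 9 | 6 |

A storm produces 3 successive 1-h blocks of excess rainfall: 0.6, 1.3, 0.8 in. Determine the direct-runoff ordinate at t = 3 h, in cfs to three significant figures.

Q ≈ 65.7 cfs

By discrete convolution, Q_j = Σ (P_i / 1 in) · U_{j−i}.
At t = 3 h (j=3): Q = (0.6/1)·17 + (1.3/1)·23 + (0.8/1)·32 = 65.7 cfs.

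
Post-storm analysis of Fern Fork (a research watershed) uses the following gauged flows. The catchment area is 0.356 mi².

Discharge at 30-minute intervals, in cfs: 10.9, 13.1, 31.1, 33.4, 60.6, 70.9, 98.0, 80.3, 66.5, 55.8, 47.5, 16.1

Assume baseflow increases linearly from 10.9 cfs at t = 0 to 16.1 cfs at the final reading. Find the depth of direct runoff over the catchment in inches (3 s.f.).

Direct runoff: 0.00, 1.73, 19.25, 21.08, 47.81, 57.64, 84.26, 66.09, 51.82, 40.65, 31.87, 0.00 cfs; ΣQ_DR = 422.2 cfs.
V = ΣQ_DR · Δt = 422.2 × 1800 s = 7.600 × 10^5 ft³.
Over A = 0.356 mi², depth = V / A = 0.919 in.

d ≈ 0.919 in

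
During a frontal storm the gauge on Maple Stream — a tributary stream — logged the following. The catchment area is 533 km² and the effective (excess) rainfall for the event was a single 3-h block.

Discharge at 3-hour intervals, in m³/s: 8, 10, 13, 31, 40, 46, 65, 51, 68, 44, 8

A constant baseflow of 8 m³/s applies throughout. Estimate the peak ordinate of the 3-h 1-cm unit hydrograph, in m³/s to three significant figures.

Direct runoff: 0.0, 2.0, 5.0, 23.0, 32.0, 38.0, 57.0, 43.0, 60.0, 36.0, 0.0 m³/s; ΣQ_DR = 296.0 m³/s, peak = 60.0 m³/s.
Runoff depth d = ΣQ_DR·Δt / A = 296.0 × 10800 / (533 km²) = 5.998 mm.
The 1-cm UH is the DRH scaled by (10 mm)/d, so U_p = 60.0 × 10/5.998 = 100 m³/s.

U_p ≈ 100 m³/s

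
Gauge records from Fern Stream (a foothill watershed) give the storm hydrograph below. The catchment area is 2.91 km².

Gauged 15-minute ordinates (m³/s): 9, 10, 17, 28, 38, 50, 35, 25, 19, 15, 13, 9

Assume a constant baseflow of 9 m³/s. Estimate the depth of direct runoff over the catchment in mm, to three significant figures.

Direct runoff: 0.0, 1.0, 8.0, 19.0, 29.0, 41.0, 26.0, 16.0, 10.0, 6.0, 4.0, 0.0 m³/s; ΣQ_DR = 160.0 m³/s.
V = ΣQ_DR · Δt = 160.0 × 900 s = 1.440 × 10^5 m³.
Over A = 2.91 km², depth = V / A = 49.5 mm.

d ≈ 49.5 mm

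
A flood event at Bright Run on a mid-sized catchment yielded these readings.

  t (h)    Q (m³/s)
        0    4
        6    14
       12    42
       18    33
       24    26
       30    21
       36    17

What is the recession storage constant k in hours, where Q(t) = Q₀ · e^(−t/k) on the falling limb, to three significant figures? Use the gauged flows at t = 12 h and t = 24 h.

k ≈ 25.0 h

On the falling limb, Q drops from 42 to 26 m³/s between t = 12 h and t = 24 h (Δt = 12 h).
k = −Δt / ln(Q₂/Q₁) = −12 / ln(26/42) = 25.0 h.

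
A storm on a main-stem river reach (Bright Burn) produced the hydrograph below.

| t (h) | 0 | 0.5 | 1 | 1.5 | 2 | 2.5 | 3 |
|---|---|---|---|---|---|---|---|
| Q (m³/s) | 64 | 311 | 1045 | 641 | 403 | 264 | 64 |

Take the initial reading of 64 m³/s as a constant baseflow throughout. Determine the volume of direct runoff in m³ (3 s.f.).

Direct-runoff ordinates (Q − Q_b): 0.0, 247.0, 981.0, 577.0, 339.0, 200.0, 0.0 m³/s.
ΣQ_DR = 2344 m³/s.
With Δt = 0.5 h = 1800 s, V = ΣQ_DR · Δt = 2344 × 1800 = 4.22 × 10^6 m³.

V ≈ 4.22 × 10^6 m³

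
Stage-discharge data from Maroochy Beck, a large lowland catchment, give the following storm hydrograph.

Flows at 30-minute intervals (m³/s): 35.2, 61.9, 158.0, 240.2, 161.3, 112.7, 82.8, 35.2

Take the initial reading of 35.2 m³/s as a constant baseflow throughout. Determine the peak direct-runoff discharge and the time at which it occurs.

Subtracting baseflow gives direct-runoff ordinates: 0.0, 26.7, 122.8, 205.0, 126.1, 77.5, 47.6, 0.0 m³/s.
The maximum is 205.0 m³/s, occurring at the reading for t = 1.5 h.

Q_p = 205.0 m³/s at t = 1.5 h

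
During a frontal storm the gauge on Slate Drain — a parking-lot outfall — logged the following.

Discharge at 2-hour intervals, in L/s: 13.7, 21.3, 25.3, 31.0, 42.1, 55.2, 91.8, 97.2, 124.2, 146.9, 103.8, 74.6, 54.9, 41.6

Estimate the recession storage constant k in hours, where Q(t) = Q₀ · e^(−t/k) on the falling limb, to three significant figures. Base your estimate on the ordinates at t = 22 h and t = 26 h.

On the falling limb, Q drops from 74.6 to 41.6 L/s between t = 22 h and t = 26 h (Δt = 4 h).
k = −Δt / ln(Q₂/Q₁) = −4 / ln(41.6/74.6) = 6.85 h.

k ≈ 6.85 h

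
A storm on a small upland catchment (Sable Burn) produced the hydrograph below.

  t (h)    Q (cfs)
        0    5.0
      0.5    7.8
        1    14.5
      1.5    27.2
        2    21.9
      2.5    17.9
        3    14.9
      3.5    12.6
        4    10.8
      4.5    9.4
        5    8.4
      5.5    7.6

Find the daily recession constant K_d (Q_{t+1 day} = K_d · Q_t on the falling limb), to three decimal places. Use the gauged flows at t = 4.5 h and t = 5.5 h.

K_d ≈ 0.006

Between t = 4.5 h and t = 5.5 h the flow falls from 9.4 to 7.6 cfs over 2×0.5 h = 1 h.
Per-interval ratio K = (7.6/9.4)^(1/2) = 0.8992; K_d = K^(24/0.5) = 0.006.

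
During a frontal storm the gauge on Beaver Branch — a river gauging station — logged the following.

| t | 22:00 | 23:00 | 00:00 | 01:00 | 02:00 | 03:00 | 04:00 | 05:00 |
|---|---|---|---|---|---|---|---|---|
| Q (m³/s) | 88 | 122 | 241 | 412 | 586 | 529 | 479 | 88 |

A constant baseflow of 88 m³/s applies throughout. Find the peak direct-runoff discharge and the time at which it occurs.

Subtracting baseflow gives direct-runoff ordinates: 0.0, 34.0, 153.0, 324.0, 498.0, 441.0, 391.0, 0.0 m³/s.
The maximum is 498.0 m³/s, occurring at the reading for t = 02:00.

Q_p = 498.0 m³/s at t = 02:00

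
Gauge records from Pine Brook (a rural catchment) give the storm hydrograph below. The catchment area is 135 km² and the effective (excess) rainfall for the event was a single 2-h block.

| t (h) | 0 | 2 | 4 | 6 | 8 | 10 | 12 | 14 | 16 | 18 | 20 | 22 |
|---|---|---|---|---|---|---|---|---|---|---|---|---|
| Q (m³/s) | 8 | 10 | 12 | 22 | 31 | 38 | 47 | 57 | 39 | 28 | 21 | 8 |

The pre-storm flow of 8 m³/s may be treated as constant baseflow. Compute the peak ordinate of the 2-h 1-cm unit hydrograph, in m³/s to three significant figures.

Direct runoff: 0.0, 2.0, 4.0, 14.0, 23.0, 30.0, 39.0, 49.0, 31.0, 20.0, 13.0, 0.0 m³/s; ΣQ_DR = 225.0 m³/s, peak = 49.0 m³/s.
Runoff depth d = ΣQ_DR·Δt / A = 225.0 × 7200 / (135 km²) = 12.00 mm.
The 1-cm UH is the DRH scaled by (10 mm)/d, so U_p = 49.0 × 10/12.00 = 40.8 m³/s.

U_p ≈ 40.8 m³/s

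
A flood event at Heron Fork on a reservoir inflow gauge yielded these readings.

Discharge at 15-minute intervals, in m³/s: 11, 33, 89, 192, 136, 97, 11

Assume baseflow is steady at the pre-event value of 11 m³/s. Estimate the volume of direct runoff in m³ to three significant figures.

V ≈ 4.43 × 10^5 m³

Direct-runoff ordinates (Q − Q_b): 0.0, 22.0, 78.0, 181.0, 125.0, 86.0, 0.0 m³/s.
ΣQ_DR = 492.0 m³/s.
With Δt = 0.25 h = 900 s, V = ΣQ_DR · Δt = 492.0 × 900 = 4.43 × 10^5 m³.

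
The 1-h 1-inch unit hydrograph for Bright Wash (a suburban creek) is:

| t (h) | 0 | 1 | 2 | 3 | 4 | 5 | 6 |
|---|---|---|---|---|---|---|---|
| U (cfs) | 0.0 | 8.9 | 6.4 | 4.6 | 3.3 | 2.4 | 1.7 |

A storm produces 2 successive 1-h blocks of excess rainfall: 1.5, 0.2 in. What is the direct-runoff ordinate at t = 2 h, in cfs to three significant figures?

By discrete convolution, Q_j = Σ (P_i / 1 in) · U_{j−i}.
At t = 2 h (j=2): Q = (1.5/1)·6.4 + (0.2/1)·8.9 = 11.4 cfs.

Q ≈ 11.4 cfs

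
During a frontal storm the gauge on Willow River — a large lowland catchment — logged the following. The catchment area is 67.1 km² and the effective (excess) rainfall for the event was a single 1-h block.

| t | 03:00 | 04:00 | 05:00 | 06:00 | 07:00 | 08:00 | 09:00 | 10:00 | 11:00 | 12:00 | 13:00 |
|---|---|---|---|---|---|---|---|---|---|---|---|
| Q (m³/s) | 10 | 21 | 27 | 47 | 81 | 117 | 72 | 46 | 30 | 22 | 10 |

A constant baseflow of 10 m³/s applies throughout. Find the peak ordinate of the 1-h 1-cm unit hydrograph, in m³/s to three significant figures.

U_p ≈ 53.5 m³/s

Direct runoff: 0.0, 11.0, 17.0, 37.0, 71.0, 107.0, 62.0, 36.0, 20.0, 12.0, 0.0 m³/s; ΣQ_DR = 373.0 m³/s, peak = 107.0 m³/s.
Runoff depth d = ΣQ_DR·Δt / A = 373.0 × 3600 / (67.1 km²) = 20.01 mm.
The 1-cm UH is the DRH scaled by (10 mm)/d, so U_p = 107.0 × 10/20.01 = 53.5 m³/s.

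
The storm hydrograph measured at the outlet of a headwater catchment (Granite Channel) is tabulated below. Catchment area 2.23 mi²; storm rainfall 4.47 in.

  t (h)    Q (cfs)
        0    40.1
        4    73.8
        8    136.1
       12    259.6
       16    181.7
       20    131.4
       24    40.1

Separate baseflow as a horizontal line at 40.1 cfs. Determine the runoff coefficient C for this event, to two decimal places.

C ≈ 0.36

ΣQ_DR = 582.1 cfs; V = ΣQ_DR·Δt = 8.382 × 10^6 ft³.
Runoff depth d = V / A = 1.618 in.
C = d / P = 1.618 / 4.47 = 0.36.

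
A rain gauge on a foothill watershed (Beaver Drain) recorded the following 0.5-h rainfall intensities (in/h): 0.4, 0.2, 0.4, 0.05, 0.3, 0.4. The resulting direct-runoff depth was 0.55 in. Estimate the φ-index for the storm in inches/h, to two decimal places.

φ ≈ 0.12 in/h

Only the 5 blocks with intensity above φ contribute runoff: 0.4, 0.2, 0.4, 0.3, 0.4 in/h.
Σ(I−φ)·Δt = d  ⇒  (0.4+0.2+0.4+0.3+0.4 − 5φ)·0.5 = 0.55
φ = (1.700 − 0.55/0.5) / 5 = 0.12 in/h.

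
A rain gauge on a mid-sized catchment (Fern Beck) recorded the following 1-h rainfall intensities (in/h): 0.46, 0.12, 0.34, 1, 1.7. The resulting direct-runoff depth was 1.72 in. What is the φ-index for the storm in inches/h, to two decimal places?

Only the 2 blocks with intensity above φ contribute runoff: 1, 1.7 in/h.
Σ(I−φ)·Δt = d  ⇒  (1+1.7 − 2φ)·1 = 1.72
φ = (2.700 − 1.72/1) / 2 = 0.49 in/h.

φ ≈ 0.49 in/h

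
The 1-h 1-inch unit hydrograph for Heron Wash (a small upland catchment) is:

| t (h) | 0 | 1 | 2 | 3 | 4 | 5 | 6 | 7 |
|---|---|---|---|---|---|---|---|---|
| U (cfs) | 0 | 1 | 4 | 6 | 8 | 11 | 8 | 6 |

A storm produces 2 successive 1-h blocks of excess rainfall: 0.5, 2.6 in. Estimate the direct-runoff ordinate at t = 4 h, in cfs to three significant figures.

By discrete convolution, Q_j = Σ (P_i / 1 in) · U_{j−i}.
At t = 4 h (j=4): Q = (0.5/1)·8 + (2.6/1)·6 = 19.6 cfs.

Q ≈ 19.6 cfs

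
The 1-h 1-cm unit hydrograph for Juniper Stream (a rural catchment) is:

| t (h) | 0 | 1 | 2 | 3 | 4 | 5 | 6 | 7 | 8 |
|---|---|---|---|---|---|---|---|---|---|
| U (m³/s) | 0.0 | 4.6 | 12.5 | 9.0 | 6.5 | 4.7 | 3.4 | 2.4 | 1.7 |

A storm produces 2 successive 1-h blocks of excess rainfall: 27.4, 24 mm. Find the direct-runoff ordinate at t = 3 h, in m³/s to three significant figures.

By discrete convolution, Q_j = Σ (P_i / 10 mm) · U_{j−i}.
At t = 3 h (j=3): Q = (27.4/10)·9.0 + (24/10)·12.5 = 54.7 m³/s.

Q ≈ 54.7 m³/s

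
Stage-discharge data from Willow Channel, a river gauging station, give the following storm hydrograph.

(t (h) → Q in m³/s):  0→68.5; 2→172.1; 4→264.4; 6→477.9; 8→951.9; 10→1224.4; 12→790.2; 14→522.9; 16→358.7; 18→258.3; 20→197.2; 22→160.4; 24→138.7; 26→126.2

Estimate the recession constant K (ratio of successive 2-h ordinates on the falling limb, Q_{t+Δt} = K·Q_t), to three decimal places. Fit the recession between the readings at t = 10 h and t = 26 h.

Using the recession-limb readings at t = 10 h and t = 26 h: Q falls from 1224.4 to 126.2 m³/s over 8 intervals.
K = (Q₂/Q₁)^(1/8) = (126.2/1224.4)^(1/8) = 0.753.

K ≈ 0.753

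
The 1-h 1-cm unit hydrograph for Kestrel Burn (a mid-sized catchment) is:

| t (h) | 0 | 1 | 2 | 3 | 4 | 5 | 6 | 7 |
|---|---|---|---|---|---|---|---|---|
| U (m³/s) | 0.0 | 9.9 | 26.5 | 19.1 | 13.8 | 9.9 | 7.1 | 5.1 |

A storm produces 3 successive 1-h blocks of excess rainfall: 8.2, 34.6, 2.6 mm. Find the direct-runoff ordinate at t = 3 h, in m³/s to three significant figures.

By discrete convolution, Q_j = Σ (P_i / 10 mm) · U_{j−i}.
At t = 3 h (j=3): Q = (8.2/10)·19.1 + (34.6/10)·26.5 + (2.6/10)·9.9 = 110 m³/s.

Q ≈ 110 m³/s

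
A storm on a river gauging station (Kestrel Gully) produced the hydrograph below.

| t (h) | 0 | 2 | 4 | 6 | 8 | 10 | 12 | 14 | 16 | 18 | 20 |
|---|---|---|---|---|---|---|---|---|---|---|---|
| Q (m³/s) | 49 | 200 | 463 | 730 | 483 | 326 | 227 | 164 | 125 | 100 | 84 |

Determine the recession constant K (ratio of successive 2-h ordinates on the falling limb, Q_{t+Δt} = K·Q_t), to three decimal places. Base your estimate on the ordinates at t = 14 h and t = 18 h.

K ≈ 0.781

Using the recession-limb readings at t = 14 h and t = 18 h: Q falls from 164 to 100 m³/s over 2 intervals.
K = (Q₂/Q₁)^(1/2) = (100/164)^(1/2) = 0.781.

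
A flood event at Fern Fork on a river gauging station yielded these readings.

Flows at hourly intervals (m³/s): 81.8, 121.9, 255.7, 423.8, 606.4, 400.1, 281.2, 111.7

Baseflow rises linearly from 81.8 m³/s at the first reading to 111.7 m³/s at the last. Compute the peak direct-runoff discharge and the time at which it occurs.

Q_p = 507.51 m³/s at t = 4 h

Subtracting baseflow gives direct-runoff ordinates: 0.00, 35.83, 165.36, 329.19, 507.51, 296.94, 173.77, 0.00 m³/s.
The maximum is 507.51 m³/s, occurring at the reading for t = 4 h.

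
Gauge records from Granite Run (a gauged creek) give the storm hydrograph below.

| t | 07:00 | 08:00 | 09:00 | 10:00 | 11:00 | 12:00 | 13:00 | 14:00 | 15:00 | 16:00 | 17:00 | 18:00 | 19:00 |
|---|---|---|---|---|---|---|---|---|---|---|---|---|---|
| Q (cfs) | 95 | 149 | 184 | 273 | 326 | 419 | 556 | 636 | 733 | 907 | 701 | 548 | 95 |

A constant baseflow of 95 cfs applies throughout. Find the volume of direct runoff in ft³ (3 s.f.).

Direct-runoff ordinates (Q − Q_b): 0.0, 54.0, 89.0, 178.0, 231.0, 324.0, 461.0, 541.0, 638.0, 812.0, 606.0, 453.0, 0.0 cfs.
ΣQ_DR = 4387 cfs.
With Δt = 1 h = 3600 s, V = ΣQ_DR · Δt = 4387 × 3600 = 1.58 × 10^7 ft³.

V ≈ 1.58 × 10^7 ft³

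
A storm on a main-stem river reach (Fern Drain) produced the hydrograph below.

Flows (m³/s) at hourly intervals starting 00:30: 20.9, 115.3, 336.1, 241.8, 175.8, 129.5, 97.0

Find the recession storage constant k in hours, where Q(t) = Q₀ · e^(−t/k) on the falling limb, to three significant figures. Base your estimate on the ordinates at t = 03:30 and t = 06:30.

k ≈ 3.28 h

On the falling limb, Q drops from 241.8 to 97.0 m³/s between t = 03:30 and t = 06:30 (Δt = 3 h).
k = −Δt / ln(Q₂/Q₁) = −3 / ln(97.0/241.8) = 3.28 h.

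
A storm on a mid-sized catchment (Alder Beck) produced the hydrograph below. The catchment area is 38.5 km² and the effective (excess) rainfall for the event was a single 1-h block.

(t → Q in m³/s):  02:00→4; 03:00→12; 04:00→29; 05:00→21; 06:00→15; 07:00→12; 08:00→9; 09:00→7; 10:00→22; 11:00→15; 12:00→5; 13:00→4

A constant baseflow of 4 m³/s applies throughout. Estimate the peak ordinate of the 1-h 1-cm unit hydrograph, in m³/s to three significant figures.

Direct runoff: 0.0, 8.0, 25.0, 17.0, 11.0, 8.0, 5.0, 3.0, 18.0, 11.0, 1.0, 0.0 m³/s; ΣQ_DR = 107.0 m³/s, peak = 25.0 m³/s.
Runoff depth d = ΣQ_DR·Δt / A = 107.0 × 3600 / (38.5 km²) = 10.01 mm.
The 1-cm UH is the DRH scaled by (10 mm)/d, so U_p = 25.0 × 10/10.01 = 25.0 m³/s.

U_p ≈ 25.0 m³/s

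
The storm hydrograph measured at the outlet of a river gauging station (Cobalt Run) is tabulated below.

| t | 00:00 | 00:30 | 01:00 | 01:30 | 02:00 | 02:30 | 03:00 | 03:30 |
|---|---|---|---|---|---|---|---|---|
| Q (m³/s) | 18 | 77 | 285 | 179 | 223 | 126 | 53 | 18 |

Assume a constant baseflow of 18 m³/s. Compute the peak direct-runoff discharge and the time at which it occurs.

Q_p = 267.0 m³/s at t = 01:00

Subtracting baseflow gives direct-runoff ordinates: 0.0, 59.0, 267.0, 161.0, 205.0, 108.0, 35.0, 0.0 m³/s.
The maximum is 267.0 m³/s, occurring at the reading for t = 01:00.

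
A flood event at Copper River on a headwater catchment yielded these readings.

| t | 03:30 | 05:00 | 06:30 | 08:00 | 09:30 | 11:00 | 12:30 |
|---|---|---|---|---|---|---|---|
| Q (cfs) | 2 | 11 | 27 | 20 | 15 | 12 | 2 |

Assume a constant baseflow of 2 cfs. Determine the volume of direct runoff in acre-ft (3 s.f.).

V ≈ 9.30 acre-ft

Direct-runoff ordinates (Q − Q_b): 0.0, 9.0, 25.0, 18.0, 13.0, 10.0, 0.0 cfs.
ΣQ_DR = 75.00 cfs.
With Δt = 1.5 h = 5400 s, V = ΣQ_DR · Δt = 75.00 × 5400 = 4.05 × 10^5 ft³ = 9.30 acre-ft.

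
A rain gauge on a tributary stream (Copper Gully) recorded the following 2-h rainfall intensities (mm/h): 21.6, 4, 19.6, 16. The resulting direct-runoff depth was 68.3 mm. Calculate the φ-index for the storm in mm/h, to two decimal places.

Only the 3 blocks with intensity above φ contribute runoff: 21.6, 19.6, 16 mm/h.
Σ(I−φ)·Δt = d  ⇒  (21.6+19.6+16 − 3φ)·2 = 68.3
φ = (57.20 − 68.3/2) / 3 = 7.68 mm/h.

φ ≈ 7.68 mm/h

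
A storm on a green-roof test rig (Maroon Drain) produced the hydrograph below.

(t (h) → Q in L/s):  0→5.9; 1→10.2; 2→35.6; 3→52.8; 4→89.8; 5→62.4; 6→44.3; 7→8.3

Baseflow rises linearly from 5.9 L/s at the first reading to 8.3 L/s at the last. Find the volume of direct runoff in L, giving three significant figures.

Direct-runoff ordinates (Q − Q_b): 0.00, 3.96, 29.01, 45.87, 82.53, 54.79, 36.34, 0.00 L/s.
ΣQ_DR = 252.5 L/s.
With Δt = 1 h = 3600 s, V = ΣQ_DR · Δt = 252.5 × 3600 = 9.09 × 10^5 L.

V ≈ 9.09 × 10^5 L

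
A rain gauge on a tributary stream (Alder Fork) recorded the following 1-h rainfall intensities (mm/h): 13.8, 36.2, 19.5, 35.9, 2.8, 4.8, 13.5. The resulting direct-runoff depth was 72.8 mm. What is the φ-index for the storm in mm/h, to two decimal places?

φ ≈ 9.22 mm/h

Only the 5 blocks with intensity above φ contribute runoff: 13.8, 36.2, 19.5, 35.9, 13.5 mm/h.
Σ(I−φ)·Δt = d  ⇒  (13.8+36.2+19.5+35.9+13.5 − 5φ)·1 = 72.8
φ = (118.9 − 72.8/1) / 5 = 9.22 mm/h.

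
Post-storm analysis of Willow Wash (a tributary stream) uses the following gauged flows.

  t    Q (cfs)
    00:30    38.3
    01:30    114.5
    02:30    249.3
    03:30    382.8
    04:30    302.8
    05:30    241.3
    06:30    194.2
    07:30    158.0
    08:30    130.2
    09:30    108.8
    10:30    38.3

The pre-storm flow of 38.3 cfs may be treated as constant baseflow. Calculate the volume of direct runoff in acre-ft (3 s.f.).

V ≈ 127 acre-ft

Direct-runoff ordinates (Q − Q_b): 0.0, 76.2, 211.0, 344.5, 264.5, 203.0, 155.9, 119.7, 91.9, 70.5, 0.0 cfs.
ΣQ_DR = 1537 cfs.
With Δt = 1 h = 3600 s, V = ΣQ_DR · Δt = 1537 × 3600 = 5.53 × 10^6 ft³ = 127 acre-ft.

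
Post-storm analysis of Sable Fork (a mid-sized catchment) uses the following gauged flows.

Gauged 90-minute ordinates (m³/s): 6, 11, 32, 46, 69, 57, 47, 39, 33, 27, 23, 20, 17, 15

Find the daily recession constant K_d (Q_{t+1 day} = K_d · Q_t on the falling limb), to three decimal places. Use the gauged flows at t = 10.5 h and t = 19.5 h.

Between t = 10.5 h and t = 19.5 h the flow falls from 39 to 15 m³/s over 6×1.5 h = 9 h.
Per-interval ratio K = (15/39)^(1/6) = 0.8528; K_d = K^(24/1.5) = 0.078.

K_d ≈ 0.078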